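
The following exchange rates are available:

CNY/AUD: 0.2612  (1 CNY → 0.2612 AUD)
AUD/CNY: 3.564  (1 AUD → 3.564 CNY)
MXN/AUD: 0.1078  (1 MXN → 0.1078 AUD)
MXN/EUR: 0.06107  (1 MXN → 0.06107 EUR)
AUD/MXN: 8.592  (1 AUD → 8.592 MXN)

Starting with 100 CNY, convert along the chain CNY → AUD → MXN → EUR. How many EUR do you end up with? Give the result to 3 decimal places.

100 CNY × 0.2612 = 26.12 AUD
26.12 AUD × 8.592 = 224.42304 MXN
224.42304 MXN × 0.06107 = 13.7055150528 EUR

13.706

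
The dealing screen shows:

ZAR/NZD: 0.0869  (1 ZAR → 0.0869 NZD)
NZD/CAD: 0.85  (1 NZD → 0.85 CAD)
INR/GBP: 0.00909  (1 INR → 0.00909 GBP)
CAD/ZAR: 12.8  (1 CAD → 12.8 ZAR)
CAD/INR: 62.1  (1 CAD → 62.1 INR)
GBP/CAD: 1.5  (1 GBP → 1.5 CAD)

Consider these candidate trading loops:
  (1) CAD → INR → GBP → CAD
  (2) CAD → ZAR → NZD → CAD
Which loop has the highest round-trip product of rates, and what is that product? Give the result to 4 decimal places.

(1) 62.1 × 0.00909 × 1.5 = 0.84673
(2) 12.8 × 0.0869 × 0.85 = 0.94547
Highest is cycle (2) at 0.9455 (≤1, no arbitrage).

0.9455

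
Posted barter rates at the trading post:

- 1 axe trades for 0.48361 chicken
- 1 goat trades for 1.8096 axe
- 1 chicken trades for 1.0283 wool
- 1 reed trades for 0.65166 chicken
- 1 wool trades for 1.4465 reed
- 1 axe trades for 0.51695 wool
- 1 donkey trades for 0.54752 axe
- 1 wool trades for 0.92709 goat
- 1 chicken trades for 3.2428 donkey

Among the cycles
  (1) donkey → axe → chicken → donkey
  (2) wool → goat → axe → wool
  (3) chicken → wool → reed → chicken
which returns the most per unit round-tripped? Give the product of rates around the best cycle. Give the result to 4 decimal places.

(1) 0.54752 × 0.48361 × 3.2428 = 0.85865
(2) 0.92709 × 1.8096 × 0.51695 = 0.86727
(3) 1.0283 × 1.4465 × 0.65166 = 0.96930
Highest is cycle (3) at 0.9693 (≤1, no arbitrage).

0.9693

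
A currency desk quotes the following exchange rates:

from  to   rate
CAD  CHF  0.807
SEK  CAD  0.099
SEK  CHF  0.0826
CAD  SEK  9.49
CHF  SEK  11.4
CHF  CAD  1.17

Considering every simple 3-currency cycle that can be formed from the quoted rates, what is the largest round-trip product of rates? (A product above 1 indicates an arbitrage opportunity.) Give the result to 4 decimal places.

0.9171

CHF→CAD→SEK→CHF: 1.17 × 9.49 × 0.0826 = 0.91713
CHF→SEK→CAD→CHF: 11.4 × 0.099 × 0.807 = 0.91078
Maximum is CHF→CAD→SEK→CHF at 0.9171; no arbitrage — every cycle loses value.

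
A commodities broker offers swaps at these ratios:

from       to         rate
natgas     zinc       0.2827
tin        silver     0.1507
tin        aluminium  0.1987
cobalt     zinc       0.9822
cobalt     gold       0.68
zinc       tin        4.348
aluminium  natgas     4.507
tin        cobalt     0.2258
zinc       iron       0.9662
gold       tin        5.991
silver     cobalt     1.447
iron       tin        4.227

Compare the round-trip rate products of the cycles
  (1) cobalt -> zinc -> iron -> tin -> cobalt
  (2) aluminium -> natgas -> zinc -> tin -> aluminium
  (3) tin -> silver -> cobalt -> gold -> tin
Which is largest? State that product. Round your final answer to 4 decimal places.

1.1008

(1) 0.9822 × 0.9662 × 4.227 × 0.2258 = 0.90578
(2) 4.507 × 0.2827 × 4.348 × 0.1987 = 1.10078
(3) 0.1507 × 1.447 × 0.68 × 5.991 = 0.88836
Highest is cycle (2) at 1.1008 (>1, arbitrage).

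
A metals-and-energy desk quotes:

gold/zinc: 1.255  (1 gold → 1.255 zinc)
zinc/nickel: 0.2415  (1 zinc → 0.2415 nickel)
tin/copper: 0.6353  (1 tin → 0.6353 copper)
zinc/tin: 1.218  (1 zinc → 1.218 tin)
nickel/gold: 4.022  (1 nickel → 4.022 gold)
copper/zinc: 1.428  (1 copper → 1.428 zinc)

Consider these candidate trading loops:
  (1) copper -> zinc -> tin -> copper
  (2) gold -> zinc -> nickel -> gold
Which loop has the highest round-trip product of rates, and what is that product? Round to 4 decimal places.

(1) 1.428 × 1.218 × 0.6353 = 1.10498
(2) 1.255 × 0.2415 × 4.022 = 1.21900
Highest is cycle (2) at 1.2190 (>1, arbitrage).

1.2190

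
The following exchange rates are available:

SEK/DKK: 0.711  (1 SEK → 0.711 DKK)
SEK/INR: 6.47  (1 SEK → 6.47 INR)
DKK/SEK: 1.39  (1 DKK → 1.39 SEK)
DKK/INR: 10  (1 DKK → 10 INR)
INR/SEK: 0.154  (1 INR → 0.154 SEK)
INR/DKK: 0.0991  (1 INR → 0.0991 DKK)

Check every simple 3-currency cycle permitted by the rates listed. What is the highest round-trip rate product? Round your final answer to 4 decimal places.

DKK→INR→SEK→DKK: 10 × 0.154 × 0.711 = 1.09494
DKK→SEK→INR→DKK: 1.39 × 6.47 × 0.0991 = 0.89124
Maximum is DKK→INR→SEK→DKK at 1.0949; arbitrage exists.

1.0949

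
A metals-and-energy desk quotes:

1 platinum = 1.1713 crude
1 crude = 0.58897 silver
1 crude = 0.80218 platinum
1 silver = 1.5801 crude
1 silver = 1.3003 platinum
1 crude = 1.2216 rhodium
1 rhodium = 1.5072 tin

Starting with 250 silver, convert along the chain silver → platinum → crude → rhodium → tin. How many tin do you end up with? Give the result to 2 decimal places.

701.05

250 silver × 1.3003 = 325.075 platinum
325.075 platinum × 1.1713 = 380.7603475 crude
380.7603475 crude × 1.2216 = 465.136840506 rhodium
465.136840506 rhodium × 1.5072 = 701.0542460106432 tin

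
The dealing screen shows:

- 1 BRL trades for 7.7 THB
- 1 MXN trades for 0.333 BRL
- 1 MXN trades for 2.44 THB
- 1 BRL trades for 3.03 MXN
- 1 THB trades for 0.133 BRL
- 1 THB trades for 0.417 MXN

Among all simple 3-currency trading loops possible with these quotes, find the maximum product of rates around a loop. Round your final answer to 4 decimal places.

1.0692

BRL→THB→MXN→BRL: 7.7 × 0.417 × 0.333 = 1.06923
BRL→MXN→THB→BRL: 3.03 × 2.44 × 0.133 = 0.98330
Maximum is BRL→THB→MXN→BRL at 1.0692; arbitrage exists.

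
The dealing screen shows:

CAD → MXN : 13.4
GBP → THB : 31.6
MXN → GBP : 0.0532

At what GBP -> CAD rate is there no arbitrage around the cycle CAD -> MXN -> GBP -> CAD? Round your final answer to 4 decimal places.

Known legs of the cycle: 13.4 × 0.0532 = 0.71288
For no arbitrage the full-cycle product must be 1, so the missing rate is 1 / 0.71288 ≈ 1.402761.

1.4028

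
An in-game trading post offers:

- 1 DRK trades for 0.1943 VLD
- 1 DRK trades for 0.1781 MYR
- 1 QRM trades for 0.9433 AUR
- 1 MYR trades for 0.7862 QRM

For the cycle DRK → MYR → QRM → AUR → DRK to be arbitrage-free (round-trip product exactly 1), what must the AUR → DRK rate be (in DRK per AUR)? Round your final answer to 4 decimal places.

7.5710

Known legs of the cycle: 0.1781 × 0.7862 × 0.9433 = 0.132082960126
For no arbitrage the full-cycle product must be 1, so the missing rate is 1 / 0.132082960126 ≈ 7.570999.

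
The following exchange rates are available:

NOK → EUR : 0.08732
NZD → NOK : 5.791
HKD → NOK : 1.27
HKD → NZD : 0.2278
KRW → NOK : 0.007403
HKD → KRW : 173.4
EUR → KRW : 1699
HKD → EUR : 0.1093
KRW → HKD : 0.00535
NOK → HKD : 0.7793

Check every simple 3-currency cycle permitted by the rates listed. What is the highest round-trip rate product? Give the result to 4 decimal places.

1.0983

EUR→KRW→NOK→EUR: 1699 × 0.007403 × 0.08732 = 1.09828
NZD→NOK→HKD→NZD: 5.791 × 0.7793 × 0.2278 = 1.02804
HKD→KRW→NOK→HKD: 173.4 × 0.007403 × 0.7793 = 1.00037
EUR→KRW→HKD→EUR: 1699 × 0.00535 × 0.1093 = 0.99350
Maximum is EUR→KRW→NOK→EUR at 1.0983; arbitrage exists.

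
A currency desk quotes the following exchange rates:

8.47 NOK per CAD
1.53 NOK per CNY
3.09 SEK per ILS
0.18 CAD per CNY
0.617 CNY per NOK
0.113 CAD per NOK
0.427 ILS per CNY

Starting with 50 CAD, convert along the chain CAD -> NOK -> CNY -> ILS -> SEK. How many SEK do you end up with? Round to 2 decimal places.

50 CAD × 8.47 = 423.5 NOK
423.5 NOK × 0.617 = 261.2995 CNY
261.2995 CNY × 0.427 = 111.5748865 ILS
111.5748865 ILS × 3.09 = 344.766399285 SEK

344.77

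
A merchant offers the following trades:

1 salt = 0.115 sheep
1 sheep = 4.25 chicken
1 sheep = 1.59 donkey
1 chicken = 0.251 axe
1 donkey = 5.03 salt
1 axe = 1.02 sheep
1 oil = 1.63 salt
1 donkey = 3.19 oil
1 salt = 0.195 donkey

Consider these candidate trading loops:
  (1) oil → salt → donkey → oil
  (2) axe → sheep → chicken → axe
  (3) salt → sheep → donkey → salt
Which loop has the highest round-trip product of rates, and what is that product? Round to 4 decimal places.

(1) 1.63 × 0.195 × 3.19 = 1.01394
(2) 1.02 × 4.25 × 0.251 = 1.08809
(3) 0.115 × 1.59 × 5.03 = 0.91974
Highest is cycle (2) at 1.0881 (>1, arbitrage).

1.0881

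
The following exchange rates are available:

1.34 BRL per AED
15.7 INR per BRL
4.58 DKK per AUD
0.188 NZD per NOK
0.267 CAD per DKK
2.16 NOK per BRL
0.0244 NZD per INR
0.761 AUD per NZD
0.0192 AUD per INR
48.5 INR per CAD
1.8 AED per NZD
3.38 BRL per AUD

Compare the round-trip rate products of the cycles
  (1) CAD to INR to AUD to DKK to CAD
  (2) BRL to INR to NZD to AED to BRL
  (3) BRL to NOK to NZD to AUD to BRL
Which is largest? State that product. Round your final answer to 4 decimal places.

(1) 48.5 × 0.0192 × 4.58 × 0.267 = 1.13873
(2) 15.7 × 0.0244 × 1.8 × 1.34 = 0.92399
(3) 2.16 × 0.188 × 0.761 × 3.38 = 1.04451
Highest is cycle (1) at 1.1387 (>1, arbitrage).

1.1387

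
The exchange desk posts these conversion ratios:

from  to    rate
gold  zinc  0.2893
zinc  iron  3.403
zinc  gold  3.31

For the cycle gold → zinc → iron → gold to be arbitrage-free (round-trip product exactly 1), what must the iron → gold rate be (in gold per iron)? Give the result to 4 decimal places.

1.0158

Known legs of the cycle: 0.2893 × 3.403 = 0.9844879
For no arbitrage the full-cycle product must be 1, so the missing rate is 1 / 0.9844879 ≈ 1.015757.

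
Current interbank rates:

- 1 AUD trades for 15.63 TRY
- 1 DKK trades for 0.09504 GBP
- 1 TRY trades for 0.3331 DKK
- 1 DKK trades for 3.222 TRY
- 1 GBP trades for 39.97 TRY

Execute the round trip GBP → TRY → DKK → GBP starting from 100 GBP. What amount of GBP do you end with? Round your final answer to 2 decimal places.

100 GBP × 39.97 = 3997 TRY
3997 TRY × 0.3331 = 1331.4007 DKK
1331.4007 DKK × 0.09504 = 126.536322528 GBP

126.54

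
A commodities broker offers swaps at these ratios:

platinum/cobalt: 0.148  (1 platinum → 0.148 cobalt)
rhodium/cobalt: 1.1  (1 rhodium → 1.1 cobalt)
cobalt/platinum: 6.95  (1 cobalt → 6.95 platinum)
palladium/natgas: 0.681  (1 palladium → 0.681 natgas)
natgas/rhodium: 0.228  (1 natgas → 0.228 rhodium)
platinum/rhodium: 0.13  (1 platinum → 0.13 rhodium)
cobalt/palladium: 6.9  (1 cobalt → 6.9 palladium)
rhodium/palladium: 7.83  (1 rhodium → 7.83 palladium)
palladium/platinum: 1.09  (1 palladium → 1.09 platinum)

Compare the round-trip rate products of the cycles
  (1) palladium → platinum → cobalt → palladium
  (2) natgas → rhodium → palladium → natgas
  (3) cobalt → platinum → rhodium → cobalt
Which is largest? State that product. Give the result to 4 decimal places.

(1) 1.09 × 0.148 × 6.9 = 1.11311
(2) 0.228 × 7.83 × 0.681 = 1.21575
(3) 6.95 × 0.13 × 1.1 = 0.99385
Highest is cycle (2) at 1.2157 (>1, arbitrage).

1.2157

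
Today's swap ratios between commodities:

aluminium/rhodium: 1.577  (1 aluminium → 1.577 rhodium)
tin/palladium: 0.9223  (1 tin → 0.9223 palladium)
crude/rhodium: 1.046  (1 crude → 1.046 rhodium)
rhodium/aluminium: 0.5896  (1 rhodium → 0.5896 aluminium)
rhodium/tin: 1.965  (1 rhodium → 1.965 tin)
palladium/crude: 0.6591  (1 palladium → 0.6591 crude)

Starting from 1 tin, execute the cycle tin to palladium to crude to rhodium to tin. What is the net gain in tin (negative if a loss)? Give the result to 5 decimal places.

1 tin × 0.9223 = 0.9223 palladium
0.9223 palladium × 0.6591 = 0.60788793 crude
0.60788793 crude × 1.046 = 0.63585077478 rhodium
0.63585077478 rhodium × 1.965 = 1.2494467724427 tin
Net change: 1.2494467724427 − 1 = 0.2494467724427 tin

0.24945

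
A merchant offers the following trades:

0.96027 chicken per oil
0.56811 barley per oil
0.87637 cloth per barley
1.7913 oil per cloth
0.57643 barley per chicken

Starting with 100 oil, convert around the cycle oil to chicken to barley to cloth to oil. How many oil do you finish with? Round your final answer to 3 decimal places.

100 oil × 0.96027 = 96.027 chicken
96.027 chicken × 0.57643 = 55.35284361 barley
55.35284361 barley × 0.87637 = 48.5095715544957 cloth
48.5095715544957 cloth × 1.7913 = 86.89519552556814741 oil

86.895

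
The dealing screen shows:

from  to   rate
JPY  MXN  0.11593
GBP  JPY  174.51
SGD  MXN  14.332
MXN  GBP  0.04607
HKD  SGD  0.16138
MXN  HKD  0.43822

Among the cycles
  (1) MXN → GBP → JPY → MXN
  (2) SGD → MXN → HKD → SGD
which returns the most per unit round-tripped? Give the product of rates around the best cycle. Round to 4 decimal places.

1.0136

(1) 0.04607 × 174.51 × 0.11593 = 0.93204
(2) 14.332 × 0.43822 × 0.16138 = 1.01356
Highest is cycle (2) at 1.0136 (>1, arbitrage).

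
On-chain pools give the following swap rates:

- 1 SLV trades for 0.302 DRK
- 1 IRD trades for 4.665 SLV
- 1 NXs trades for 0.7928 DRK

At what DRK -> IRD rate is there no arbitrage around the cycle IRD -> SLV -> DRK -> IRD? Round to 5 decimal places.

Known legs of the cycle: 4.665 × 0.302 = 1.40883
For no arbitrage the full-cycle product must be 1, so the missing rate is 1 / 1.40883 ≈ 0.7098088.

0.70981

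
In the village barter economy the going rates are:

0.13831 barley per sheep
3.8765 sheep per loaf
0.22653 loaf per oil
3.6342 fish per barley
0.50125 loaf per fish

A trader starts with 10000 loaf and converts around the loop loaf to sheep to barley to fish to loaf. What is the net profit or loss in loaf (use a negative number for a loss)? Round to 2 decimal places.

10000 loaf × 3.8765 = 38765 sheep
38765 sheep × 0.13831 = 5361.58715 barley
5361.58715 barley × 3.6342 = 19485.08002053 fish
19485.08002053 fish × 0.50125 = 9766.8963602906625 loaf
Net change: 9766.8963602906625 − 10000 = -233.1036397093375 loaf

-233.10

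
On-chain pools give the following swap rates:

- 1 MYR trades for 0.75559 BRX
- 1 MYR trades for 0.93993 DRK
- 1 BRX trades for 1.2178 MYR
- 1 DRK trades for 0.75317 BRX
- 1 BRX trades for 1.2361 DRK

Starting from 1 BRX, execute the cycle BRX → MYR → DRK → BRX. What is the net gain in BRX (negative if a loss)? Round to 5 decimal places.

1 BRX × 1.2178 = 1.2178 MYR
1.2178 MYR × 0.93993 = 1.144646754 DRK
1.144646754 DRK × 0.75317 = 0.86211359571018 BRX
Net change: 0.86211359571018 − 1 = -0.13788640428982 BRX

-0.13789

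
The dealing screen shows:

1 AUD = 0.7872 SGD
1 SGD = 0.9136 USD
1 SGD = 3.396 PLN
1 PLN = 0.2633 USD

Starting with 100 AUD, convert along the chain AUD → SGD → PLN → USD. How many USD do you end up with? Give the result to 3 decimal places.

70.389

100 AUD × 0.7872 = 78.72 SGD
78.72 SGD × 3.396 = 267.33312 PLN
267.33312 PLN × 0.2633 = 70.388810496 USD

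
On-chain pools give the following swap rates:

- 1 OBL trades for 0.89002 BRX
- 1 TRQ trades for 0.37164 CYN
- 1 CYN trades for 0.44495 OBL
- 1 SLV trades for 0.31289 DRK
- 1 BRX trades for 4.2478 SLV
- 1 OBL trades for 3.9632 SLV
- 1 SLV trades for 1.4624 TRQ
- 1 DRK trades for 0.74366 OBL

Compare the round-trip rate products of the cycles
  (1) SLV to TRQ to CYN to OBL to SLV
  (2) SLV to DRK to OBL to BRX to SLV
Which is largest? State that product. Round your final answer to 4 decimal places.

(1) 1.4624 × 0.37164 × 0.44495 × 3.9632 = 0.95840
(2) 0.31289 × 0.74366 × 0.89002 × 4.2478 = 0.87969
Highest is cycle (1) at 0.9584 (≤1, no arbitrage).

0.9584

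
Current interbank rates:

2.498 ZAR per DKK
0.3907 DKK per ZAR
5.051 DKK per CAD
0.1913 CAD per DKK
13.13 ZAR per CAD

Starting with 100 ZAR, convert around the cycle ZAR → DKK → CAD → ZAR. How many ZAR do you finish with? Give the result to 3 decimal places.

100 ZAR × 0.3907 = 39.07 DKK
39.07 DKK × 0.1913 = 7.474091 CAD
7.474091 CAD × 13.13 = 98.13481483 ZAR

98.135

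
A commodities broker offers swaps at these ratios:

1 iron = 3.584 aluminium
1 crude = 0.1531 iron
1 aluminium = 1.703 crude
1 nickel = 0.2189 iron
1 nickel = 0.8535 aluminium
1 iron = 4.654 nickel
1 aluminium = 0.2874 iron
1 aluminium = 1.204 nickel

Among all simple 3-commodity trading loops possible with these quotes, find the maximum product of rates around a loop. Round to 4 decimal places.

nickel→aluminium→iron→nickel: 0.8535 × 0.2874 × 4.654 = 1.14161
nickel→iron→aluminium→nickel: 0.2189 × 3.584 × 1.204 = 0.94458
crude→iron→aluminium→crude: 0.1531 × 3.584 × 1.703 = 0.93445
Maximum is nickel→aluminium→iron→nickel at 1.1416; arbitrage exists.

1.1416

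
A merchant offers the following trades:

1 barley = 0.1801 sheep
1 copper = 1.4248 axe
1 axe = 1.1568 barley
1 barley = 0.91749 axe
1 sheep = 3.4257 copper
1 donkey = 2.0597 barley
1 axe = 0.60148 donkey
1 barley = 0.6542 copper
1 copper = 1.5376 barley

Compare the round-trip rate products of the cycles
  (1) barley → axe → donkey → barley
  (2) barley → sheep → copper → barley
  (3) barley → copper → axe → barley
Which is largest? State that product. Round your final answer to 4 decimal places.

1.1366

(1) 0.91749 × 0.60148 × 2.0597 = 1.13665
(2) 0.1801 × 3.4257 × 1.5376 = 0.94865
(3) 0.6542 × 1.4248 × 1.1568 = 1.07826
Highest is cycle (1) at 1.1366 (>1, arbitrage).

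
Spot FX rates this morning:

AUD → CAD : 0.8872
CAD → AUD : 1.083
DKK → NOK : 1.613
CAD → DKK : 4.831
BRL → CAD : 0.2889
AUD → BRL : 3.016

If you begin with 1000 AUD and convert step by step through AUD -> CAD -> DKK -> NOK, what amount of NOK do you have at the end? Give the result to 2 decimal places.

1000 AUD × 0.8872 = 887.2 CAD
887.2 CAD × 4.831 = 4286.0632 DKK
4286.0632 DKK × 1.613 = 6913.4199416 NOK

6913.42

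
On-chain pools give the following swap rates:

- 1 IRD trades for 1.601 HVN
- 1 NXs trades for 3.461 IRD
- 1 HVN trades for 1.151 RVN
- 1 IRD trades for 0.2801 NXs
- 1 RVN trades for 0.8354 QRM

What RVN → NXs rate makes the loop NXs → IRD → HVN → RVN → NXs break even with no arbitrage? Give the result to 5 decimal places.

0.15679

Known legs of the cycle: 3.461 × 1.601 × 1.151 = 6.377761211
For no arbitrage the full-cycle product must be 1, so the missing rate is 1 / 6.377761211 ≈ 0.1567948.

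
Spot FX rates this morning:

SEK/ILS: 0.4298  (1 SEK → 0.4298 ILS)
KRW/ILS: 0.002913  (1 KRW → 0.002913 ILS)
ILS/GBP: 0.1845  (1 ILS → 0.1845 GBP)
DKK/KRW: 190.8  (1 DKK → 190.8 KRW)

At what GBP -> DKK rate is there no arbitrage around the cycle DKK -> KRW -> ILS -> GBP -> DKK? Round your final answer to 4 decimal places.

Known legs of the cycle: 190.8 × 0.002913 × 0.1845 = 0.1025451738
For no arbitrage the full-cycle product must be 1, so the missing rate is 1 / 0.1025451738 ≈ 9.751800.

9.7518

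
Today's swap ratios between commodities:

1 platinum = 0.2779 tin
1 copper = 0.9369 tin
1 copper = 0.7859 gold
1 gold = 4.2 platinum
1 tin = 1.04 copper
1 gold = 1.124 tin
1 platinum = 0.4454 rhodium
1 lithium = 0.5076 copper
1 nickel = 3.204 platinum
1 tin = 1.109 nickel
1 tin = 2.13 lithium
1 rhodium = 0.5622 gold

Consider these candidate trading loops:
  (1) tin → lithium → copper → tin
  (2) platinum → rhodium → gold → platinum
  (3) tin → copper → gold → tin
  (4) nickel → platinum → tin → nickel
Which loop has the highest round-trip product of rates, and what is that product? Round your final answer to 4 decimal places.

1.0517

(1) 2.13 × 0.5076 × 0.9369 = 1.01297
(2) 0.4454 × 0.5622 × 4.2 = 1.05170
(3) 1.04 × 0.7859 × 1.124 = 0.91869
(4) 3.204 × 0.2779 × 1.109 = 0.98744
Highest is cycle (2) at 1.0517 (>1, arbitrage).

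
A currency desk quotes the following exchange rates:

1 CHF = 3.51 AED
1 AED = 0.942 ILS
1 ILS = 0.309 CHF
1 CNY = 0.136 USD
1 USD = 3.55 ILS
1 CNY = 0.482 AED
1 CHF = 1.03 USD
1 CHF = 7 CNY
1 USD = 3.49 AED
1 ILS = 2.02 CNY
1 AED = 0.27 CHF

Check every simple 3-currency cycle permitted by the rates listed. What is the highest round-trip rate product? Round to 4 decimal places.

1.1299

ILS→CHF→USD→ILS: 0.309 × 1.03 × 3.55 = 1.12986
ILS→CHF→AED→ILS: 0.309 × 3.51 × 0.942 = 1.02168
ILS→CNY→USD→ILS: 2.02 × 0.136 × 3.55 = 0.97526
CHF→USD→AED→CHF: 1.03 × 3.49 × 0.27 = 0.97057
ILS→CNY→AED→ILS: 2.02 × 0.482 × 0.942 = 0.91717
CHF→CNY→AED→CHF: 7 × 0.482 × 0.27 = 0.91098
Maximum is ILS→CHF→USD→ILS at 1.1299; arbitrage exists.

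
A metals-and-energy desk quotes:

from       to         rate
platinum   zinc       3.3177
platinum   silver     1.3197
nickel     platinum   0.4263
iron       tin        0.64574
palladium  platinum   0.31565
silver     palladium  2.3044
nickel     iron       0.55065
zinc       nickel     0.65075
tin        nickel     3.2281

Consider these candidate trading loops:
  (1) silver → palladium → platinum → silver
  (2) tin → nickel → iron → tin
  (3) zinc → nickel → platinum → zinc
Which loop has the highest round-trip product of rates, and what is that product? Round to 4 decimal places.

1.1478

(1) 2.3044 × 0.31565 × 1.3197 = 0.95993
(2) 3.2281 × 0.55065 × 0.64574 = 1.14784
(3) 0.65075 × 0.4263 × 3.3177 = 0.92038
Highest is cycle (2) at 1.1478 (>1, arbitrage).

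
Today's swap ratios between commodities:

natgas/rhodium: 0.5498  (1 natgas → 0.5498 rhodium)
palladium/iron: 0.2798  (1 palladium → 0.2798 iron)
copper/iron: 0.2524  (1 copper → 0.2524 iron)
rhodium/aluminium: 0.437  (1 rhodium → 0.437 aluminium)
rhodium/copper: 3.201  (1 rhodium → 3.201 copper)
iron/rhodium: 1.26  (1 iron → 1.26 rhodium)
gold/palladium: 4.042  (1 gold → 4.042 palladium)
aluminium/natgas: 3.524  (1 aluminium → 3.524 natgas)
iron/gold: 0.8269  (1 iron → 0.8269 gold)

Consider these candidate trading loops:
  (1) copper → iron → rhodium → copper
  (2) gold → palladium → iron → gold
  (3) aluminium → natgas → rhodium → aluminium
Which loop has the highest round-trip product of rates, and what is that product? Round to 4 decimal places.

1.0180

(1) 0.2524 × 1.26 × 3.201 = 1.01799
(2) 4.042 × 0.2798 × 0.8269 = 0.93518
(3) 3.524 × 0.5498 × 0.437 = 0.84669
Highest is cycle (1) at 1.0180 (>1, arbitrage).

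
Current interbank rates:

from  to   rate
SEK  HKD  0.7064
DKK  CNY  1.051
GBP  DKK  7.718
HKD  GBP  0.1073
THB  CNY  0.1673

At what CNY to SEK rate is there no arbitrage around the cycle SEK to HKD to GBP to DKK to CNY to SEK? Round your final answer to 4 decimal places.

Known legs of the cycle: 0.7064 × 0.1073 × 7.718 × 1.051 = 0.61483403829296
For no arbitrage the full-cycle product must be 1, so the missing rate is 1 / 0.61483403829296 ≈ 1.626455.

1.6265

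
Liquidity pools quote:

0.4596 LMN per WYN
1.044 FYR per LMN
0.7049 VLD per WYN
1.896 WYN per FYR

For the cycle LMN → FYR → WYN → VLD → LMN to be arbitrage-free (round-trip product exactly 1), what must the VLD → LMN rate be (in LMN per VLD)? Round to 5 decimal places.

0.71669

Known legs of the cycle: 1.044 × 1.896 × 0.7049 = 1.3952959776
For no arbitrage the full-cycle product must be 1, so the missing rate is 1 / 1.3952959776 ≈ 0.7166938.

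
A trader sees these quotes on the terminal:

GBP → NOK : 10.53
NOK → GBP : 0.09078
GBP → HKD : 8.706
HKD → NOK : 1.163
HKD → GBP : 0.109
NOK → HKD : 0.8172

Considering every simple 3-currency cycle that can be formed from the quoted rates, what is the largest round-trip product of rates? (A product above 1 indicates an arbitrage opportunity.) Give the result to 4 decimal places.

0.9380

GBP→NOK→HKD→GBP: 10.53 × 0.8172 × 0.109 = 0.93796
GBP→HKD→NOK→GBP: 8.706 × 1.163 × 0.09078 = 0.91915
Maximum is GBP→NOK→HKD→GBP at 0.9380; no arbitrage — every cycle loses value.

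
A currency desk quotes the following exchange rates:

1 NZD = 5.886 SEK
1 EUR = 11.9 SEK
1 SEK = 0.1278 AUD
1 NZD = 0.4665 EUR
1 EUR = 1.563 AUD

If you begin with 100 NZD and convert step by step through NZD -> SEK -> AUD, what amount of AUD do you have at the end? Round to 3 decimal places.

100 NZD × 5.886 = 588.6 SEK
588.6 SEK × 0.1278 = 75.22308 AUD

75.223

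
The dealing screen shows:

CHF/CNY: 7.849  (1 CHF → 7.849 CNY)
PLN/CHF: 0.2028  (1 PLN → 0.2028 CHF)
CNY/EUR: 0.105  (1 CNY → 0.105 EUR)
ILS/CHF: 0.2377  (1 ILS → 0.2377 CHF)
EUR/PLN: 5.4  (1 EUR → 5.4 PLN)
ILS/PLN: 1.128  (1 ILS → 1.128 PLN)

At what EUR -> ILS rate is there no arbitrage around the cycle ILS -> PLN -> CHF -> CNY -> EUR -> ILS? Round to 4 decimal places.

5.3042

Known legs of the cycle: 1.128 × 0.2028 × 7.849 × 0.105 = 0.188530091568
For no arbitrage the full-cycle product must be 1, so the missing rate is 1 / 0.188530091568 ≈ 5.304193.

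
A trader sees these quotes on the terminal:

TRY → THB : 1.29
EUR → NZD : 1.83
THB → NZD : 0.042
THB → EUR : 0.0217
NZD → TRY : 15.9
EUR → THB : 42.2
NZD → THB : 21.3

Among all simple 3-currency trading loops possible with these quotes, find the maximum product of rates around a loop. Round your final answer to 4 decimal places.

NZD→TRY→THB→NZD: 15.9 × 1.29 × 0.042 = 0.86146
NZD→THB→EUR→NZD: 21.3 × 0.0217 × 1.83 = 0.84584
Maximum is NZD→TRY→THB→NZD at 0.8615; no arbitrage — every cycle loses value.

0.8615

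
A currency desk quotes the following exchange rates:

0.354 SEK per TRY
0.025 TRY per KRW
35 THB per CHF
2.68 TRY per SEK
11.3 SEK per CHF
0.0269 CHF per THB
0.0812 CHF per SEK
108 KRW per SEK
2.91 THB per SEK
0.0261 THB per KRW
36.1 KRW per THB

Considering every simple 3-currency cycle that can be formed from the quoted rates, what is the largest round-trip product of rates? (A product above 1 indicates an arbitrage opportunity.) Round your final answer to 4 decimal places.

SEK→KRW→TRY→SEK: 108 × 0.025 × 0.354 = 0.95580
THB→CHF→SEK→THB: 0.0269 × 11.3 × 2.91 = 0.88455
Maximum is SEK→KRW→TRY→SEK at 0.9558; no arbitrage — every cycle loses value.

0.9558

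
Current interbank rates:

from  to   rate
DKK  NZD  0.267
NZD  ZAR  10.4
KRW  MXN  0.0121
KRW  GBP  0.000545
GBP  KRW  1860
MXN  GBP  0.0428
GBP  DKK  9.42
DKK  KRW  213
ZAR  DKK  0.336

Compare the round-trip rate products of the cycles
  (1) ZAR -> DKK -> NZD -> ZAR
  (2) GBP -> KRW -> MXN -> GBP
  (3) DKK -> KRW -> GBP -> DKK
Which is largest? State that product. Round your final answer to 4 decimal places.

(1) 0.336 × 0.267 × 10.4 = 0.93300
(2) 1860 × 0.0121 × 0.0428 = 0.96326
(3) 213 × 0.000545 × 9.42 = 1.09352
Highest is cycle (3) at 1.0935 (>1, arbitrage).

1.0935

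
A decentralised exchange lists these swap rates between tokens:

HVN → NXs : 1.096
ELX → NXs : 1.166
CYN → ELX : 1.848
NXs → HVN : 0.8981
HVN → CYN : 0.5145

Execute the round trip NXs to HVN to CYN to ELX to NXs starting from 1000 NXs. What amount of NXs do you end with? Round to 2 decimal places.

995.66

1000 NXs × 0.8981 = 898.1 HVN
898.1 HVN × 0.5145 = 462.07245 CYN
462.07245 CYN × 1.848 = 853.9098876 ELX
853.9098876 ELX × 1.166 = 995.6589289416 NXs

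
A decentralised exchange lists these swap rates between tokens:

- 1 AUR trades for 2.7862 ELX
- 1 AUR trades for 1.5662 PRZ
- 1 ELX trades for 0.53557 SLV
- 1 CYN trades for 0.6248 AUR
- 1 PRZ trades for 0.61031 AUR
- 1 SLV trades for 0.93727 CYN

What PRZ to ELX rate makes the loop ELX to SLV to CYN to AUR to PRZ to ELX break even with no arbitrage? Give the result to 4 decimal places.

2.0358

Known legs of the cycle: 0.53557 × 0.93727 × 0.6248 × 1.5662 = 0.491212261376485264
For no arbitrage the full-cycle product must be 1, so the missing rate is 1 / 0.491212261376485264 ≈ 2.035780.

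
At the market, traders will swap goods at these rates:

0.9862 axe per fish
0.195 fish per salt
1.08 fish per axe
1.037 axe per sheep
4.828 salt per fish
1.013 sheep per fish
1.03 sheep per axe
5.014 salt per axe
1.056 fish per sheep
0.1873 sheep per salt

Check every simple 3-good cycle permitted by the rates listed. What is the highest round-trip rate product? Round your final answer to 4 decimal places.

sheep→axe→fish→sheep: 1.037 × 1.08 × 1.013 = 1.13452
sheep→fish→axe→sheep: 1.056 × 0.9862 × 1.03 = 1.07267
sheep→axe→salt→sheep: 1.037 × 5.014 × 0.1873 = 0.97387
fish→axe→salt→fish: 0.9862 × 5.014 × 0.195 = 0.96424
sheep→fish→salt→sheep: 1.056 × 4.828 × 0.1873 = 0.95492
Maximum is sheep→axe→fish→sheep at 1.1345; arbitrage exists.

1.1345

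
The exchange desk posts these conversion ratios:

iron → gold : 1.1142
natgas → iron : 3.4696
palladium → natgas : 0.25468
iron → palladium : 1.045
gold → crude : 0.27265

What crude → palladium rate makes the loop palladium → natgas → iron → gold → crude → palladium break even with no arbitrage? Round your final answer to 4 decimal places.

3.7253

Known legs of the cycle: 0.25468 × 3.4696 × 1.1142 × 0.27265 = 0.26843732752997664
For no arbitrage the full-cycle product must be 1, so the missing rate is 1 / 0.26843732752997664 ≈ 3.725264.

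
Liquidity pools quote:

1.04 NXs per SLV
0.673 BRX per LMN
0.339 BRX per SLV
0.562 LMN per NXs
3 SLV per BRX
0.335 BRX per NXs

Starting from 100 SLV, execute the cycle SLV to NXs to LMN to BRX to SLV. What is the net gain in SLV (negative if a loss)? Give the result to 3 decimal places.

18.007

100 SLV × 1.04 = 104 NXs
104 NXs × 0.562 = 58.448 LMN
58.448 LMN × 0.673 = 39.335504 BRX
39.335504 BRX × 3 = 118.006512 SLV
Net change: 118.006512 − 100 = 18.006512 SLV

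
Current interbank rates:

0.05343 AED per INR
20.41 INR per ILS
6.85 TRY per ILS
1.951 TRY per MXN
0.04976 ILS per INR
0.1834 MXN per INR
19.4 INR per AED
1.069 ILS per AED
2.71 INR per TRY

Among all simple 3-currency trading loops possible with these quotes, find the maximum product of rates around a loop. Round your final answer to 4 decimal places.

AED→ILS→INR→AED: 1.069 × 20.41 × 0.05343 = 1.16575
INR→MXN→TRY→INR: 0.1834 × 1.951 × 2.71 = 0.96967
INR→ILS→TRY→INR: 0.04976 × 6.85 × 2.71 = 0.92372
Maximum is AED→ILS→INR→AED at 1.1658; arbitrage exists.

1.1658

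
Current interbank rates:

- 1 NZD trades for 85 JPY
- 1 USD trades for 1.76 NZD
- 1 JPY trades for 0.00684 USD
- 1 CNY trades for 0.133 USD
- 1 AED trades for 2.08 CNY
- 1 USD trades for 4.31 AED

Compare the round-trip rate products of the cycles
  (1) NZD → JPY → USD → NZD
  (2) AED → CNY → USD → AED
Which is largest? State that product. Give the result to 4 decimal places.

1.1923

(1) 85 × 0.00684 × 1.76 = 1.02326
(2) 2.08 × 0.133 × 4.31 = 1.19232
Highest is cycle (2) at 1.1923 (>1, arbitrage).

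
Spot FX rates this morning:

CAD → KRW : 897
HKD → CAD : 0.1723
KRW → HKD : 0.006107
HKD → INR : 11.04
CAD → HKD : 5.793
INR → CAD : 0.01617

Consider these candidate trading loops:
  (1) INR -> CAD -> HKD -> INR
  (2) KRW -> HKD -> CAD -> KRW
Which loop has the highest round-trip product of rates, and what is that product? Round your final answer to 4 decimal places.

(1) 0.01617 × 5.793 × 11.04 = 1.03415
(2) 0.006107 × 0.1723 × 897 = 0.94386
Highest is cycle (1) at 1.0341 (>1, arbitrage).

1.0341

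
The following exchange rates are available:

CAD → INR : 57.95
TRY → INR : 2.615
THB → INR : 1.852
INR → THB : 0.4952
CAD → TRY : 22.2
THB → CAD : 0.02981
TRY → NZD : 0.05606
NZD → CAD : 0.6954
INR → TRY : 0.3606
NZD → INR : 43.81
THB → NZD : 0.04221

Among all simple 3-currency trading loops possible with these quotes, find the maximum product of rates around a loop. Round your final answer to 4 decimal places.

0.9157

NZD→INR→THB→NZD: 43.81 × 0.4952 × 0.04221 = 0.91573
TRY→NZD→INR→TRY: 0.05606 × 43.81 × 0.3606 = 0.88563
TRY→NZD→CAD→TRY: 0.05606 × 0.6954 × 22.2 = 0.86545
CAD→INR→THB→CAD: 57.95 × 0.4952 × 0.02981 = 0.85545
Maximum is NZD→INR→THB→NZD at 0.9157; no arbitrage — every cycle loses value.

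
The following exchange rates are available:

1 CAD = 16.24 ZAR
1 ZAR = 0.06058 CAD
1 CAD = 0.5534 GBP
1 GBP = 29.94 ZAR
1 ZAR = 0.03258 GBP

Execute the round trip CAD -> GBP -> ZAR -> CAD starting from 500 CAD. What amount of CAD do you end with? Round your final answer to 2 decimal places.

500 CAD × 0.5534 = 276.7 GBP
276.7 GBP × 29.94 = 8284.398 ZAR
8284.398 ZAR × 0.06058 = 501.86883084 CAD

501.87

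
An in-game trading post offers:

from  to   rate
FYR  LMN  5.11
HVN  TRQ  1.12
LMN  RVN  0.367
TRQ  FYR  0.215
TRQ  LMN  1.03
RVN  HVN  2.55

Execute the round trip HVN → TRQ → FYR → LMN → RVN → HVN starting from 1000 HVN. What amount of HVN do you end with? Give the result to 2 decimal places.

1151.55

1000 HVN × 1.12 = 1120 TRQ
1120 TRQ × 0.215 = 240.8 FYR
240.8 FYR × 5.11 = 1230.488 LMN
1230.488 LMN × 0.367 = 451.589096 RVN
451.589096 RVN × 2.55 = 1151.5521948 HVN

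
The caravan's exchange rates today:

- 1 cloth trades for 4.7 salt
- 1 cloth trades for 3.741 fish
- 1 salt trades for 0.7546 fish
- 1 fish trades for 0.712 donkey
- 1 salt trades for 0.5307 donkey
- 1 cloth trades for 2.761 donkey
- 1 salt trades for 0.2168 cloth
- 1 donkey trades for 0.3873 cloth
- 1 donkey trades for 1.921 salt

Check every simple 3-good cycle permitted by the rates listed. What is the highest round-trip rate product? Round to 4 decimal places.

donkey→salt→cloth→donkey: 1.921 × 0.2168 × 2.761 = 1.14988
donkey→salt→fish→donkey: 1.921 × 0.7546 × 0.712 = 1.03211
donkey→cloth→fish→donkey: 0.3873 × 3.741 × 0.712 = 1.03161
donkey→cloth→salt→donkey: 0.3873 × 4.7 × 0.5307 = 0.96604
Maximum is donkey→salt→cloth→donkey at 1.1499; arbitrage exists.

1.1499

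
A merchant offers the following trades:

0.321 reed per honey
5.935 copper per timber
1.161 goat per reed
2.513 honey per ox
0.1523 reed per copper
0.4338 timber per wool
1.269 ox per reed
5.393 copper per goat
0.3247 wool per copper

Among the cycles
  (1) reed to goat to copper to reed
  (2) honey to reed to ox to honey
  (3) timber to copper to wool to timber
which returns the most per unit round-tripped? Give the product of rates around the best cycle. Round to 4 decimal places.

1.0237

(1) 1.161 × 5.393 × 0.1523 = 0.95359
(2) 0.321 × 1.269 × 2.513 = 1.02367
(3) 5.935 × 0.3247 × 0.4338 = 0.83597
Highest is cycle (2) at 1.0237 (>1, arbitrage).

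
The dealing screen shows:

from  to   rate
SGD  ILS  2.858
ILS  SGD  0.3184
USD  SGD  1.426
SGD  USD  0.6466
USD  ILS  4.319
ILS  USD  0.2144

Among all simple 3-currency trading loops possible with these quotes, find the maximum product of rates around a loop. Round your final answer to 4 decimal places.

0.8892

SGD→USD→ILS→SGD: 0.6466 × 4.319 × 0.3184 = 0.88918
SGD→ILS→USD→SGD: 2.858 × 0.2144 × 1.426 = 0.87379
Maximum is SGD→USD→ILS→SGD at 0.8892; no arbitrage — every cycle loses value.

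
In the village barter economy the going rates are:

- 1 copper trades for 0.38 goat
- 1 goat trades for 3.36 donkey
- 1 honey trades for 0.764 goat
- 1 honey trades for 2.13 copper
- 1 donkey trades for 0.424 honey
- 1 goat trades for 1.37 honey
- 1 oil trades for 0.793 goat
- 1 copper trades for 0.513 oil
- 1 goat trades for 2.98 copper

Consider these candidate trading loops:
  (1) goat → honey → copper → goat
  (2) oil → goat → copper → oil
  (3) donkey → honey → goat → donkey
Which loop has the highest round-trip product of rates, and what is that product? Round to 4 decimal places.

(1) 1.37 × 2.13 × 0.38 = 1.10888
(2) 0.793 × 2.98 × 0.513 = 1.21229
(3) 0.424 × 0.764 × 3.36 = 1.08842
Highest is cycle (2) at 1.2123 (>1, arbitrage).

1.2123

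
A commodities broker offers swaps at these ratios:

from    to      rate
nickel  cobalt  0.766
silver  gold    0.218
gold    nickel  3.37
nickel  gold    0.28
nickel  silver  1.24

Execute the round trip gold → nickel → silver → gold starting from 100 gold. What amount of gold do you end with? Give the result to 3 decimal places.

100 gold × 3.37 = 337 nickel
337 nickel × 1.24 = 417.88 silver
417.88 silver × 0.218 = 91.09784 gold

91.098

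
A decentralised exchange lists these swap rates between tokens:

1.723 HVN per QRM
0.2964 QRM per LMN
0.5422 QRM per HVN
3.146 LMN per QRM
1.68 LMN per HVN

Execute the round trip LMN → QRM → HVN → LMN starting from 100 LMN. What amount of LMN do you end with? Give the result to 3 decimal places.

100 LMN × 0.2964 = 29.64 QRM
29.64 QRM × 1.723 = 51.06972 HVN
51.06972 HVN × 1.68 = 85.7971296 LMN

85.797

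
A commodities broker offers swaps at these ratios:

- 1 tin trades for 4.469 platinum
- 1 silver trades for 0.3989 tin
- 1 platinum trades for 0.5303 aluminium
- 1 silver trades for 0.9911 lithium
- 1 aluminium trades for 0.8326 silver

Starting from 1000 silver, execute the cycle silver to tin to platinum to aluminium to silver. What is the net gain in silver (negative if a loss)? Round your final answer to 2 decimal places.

1000 silver × 0.3989 = 398.9 tin
398.9 tin × 4.469 = 1782.6841 platinum
1782.6841 platinum × 0.5303 = 945.35737823 aluminium
945.35737823 aluminium × 0.8326 = 787.104553114298 silver
Net change: 787.104553114298 − 1000 = -212.895446885702 silver

-212.90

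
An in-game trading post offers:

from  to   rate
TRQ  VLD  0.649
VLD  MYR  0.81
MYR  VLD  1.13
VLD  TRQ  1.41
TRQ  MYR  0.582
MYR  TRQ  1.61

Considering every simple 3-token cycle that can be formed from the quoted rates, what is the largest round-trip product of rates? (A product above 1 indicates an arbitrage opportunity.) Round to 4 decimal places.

TRQ→MYR→VLD→TRQ: 0.582 × 1.13 × 1.41 = 0.92730
TRQ→VLD→MYR→TRQ: 0.649 × 0.81 × 1.61 = 0.84636
Maximum is TRQ→MYR→VLD→TRQ at 0.9273; no arbitrage — every cycle loses value.

0.9273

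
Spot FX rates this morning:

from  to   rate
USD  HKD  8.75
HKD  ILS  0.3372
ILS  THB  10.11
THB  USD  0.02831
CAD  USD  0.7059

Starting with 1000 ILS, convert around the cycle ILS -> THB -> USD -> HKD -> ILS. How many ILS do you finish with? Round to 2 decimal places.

844.47

1000 ILS × 10.11 = 10110 THB
10110 THB × 0.02831 = 286.2141 USD
286.2141 USD × 8.75 = 2504.373375 HKD
2504.373375 HKD × 0.3372 = 844.47470205 ILS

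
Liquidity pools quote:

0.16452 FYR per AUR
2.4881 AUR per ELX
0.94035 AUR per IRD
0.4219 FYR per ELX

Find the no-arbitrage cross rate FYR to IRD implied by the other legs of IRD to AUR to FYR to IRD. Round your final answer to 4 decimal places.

Known legs of the cycle: 0.94035 × 0.16452 = 0.154706382
For no arbitrage the full-cycle product must be 1, so the missing rate is 1 / 0.154706382 ≈ 6.463857.

6.4639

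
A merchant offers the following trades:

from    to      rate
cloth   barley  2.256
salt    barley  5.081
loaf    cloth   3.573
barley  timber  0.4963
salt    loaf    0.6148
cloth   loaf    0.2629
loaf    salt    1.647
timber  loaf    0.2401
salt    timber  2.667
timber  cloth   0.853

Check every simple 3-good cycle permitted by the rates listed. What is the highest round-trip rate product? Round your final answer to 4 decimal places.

1.0547

timber→loaf→salt→timber: 0.2401 × 1.647 × 2.667 = 1.05465
cloth→barley→timber→cloth: 2.256 × 0.4963 × 0.853 = 0.95506
Maximum is timber→loaf→salt→timber at 1.0547; arbitrage exists.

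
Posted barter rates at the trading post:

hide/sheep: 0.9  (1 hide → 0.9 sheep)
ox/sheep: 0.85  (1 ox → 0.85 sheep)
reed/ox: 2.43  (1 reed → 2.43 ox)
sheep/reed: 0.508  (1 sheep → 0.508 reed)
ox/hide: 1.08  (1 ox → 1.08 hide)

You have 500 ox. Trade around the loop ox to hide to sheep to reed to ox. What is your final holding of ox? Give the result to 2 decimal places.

500 ox × 1.08 = 540 hide
540 hide × 0.9 = 486 sheep
486 sheep × 0.508 = 246.888 reed
246.888 reed × 2.43 = 599.93784 ox

599.94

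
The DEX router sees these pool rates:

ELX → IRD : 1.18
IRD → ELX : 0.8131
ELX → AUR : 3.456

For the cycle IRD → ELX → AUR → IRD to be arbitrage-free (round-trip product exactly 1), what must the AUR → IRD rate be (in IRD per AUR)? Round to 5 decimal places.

0.35586

Known legs of the cycle: 0.8131 × 3.456 = 2.8100736
For no arbitrage the full-cycle product must be 1, so the missing rate is 1 / 2.8100736 ≈ 0.3558626.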